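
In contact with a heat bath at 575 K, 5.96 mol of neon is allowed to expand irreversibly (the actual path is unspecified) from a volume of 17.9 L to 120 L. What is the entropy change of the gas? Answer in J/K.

Entropy is a state function, so ΔS_gas depends only on the end states.
For an isothermal ideal gas ΔS_gas = nR ln(V₂/V₁) = 5.96 × 8.314 × ln(120/17.9) = 94.3 J/K.

ΔS_gas = 94.3 J/K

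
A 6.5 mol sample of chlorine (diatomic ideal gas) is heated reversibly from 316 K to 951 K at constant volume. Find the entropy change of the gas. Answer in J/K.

ΔS = 149 J/K

At constant volume, ΔS = nC_V ln(T₂/T₁) with C_V = 5R/2 = 20.79 J mol⁻¹ K⁻¹.
ΔS = 6.5 × 20.79 × ln(951/316) = 149 J/K.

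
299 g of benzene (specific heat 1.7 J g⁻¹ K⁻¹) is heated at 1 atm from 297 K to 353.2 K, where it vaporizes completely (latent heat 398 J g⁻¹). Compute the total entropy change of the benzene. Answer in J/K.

Warming step: ΔS₁ = m c ln(T_tr/T_i) = 299 × 1.7 × ln(353.2/297) = 88.09 J/K.
Phase change: ΔS₂ = +mL/T_tr = 299 × 398 / 353.2 = 336.9 J/K.
ΔS_total = (88.09) + (336.9) = 425 J/K.

ΔS = 425 J/K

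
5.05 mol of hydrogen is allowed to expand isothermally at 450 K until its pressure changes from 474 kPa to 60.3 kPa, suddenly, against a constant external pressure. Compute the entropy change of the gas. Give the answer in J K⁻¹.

Entropy is a state function, so ΔS_gas depends only on the end states.
For an isothermal ideal gas ΔS_gas = nR ln(P₁/P₂) = 5.05 × 8.314 × ln(474/60.3) = 86.6 J/K.

ΔS_gas = 86.6 J/K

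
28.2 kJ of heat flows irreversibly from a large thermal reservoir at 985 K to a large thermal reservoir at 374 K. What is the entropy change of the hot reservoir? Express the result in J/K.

The hot reservoir loses heat Q, so ΔS_hot = −Q/T_H = −28200/985 = -28.6 J/K.

ΔS_hot = -28.6 J/K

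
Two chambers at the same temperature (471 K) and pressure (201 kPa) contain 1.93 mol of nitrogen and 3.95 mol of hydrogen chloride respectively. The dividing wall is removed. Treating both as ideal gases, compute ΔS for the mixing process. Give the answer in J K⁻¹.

Mole fractions: x_A = 1.93/5.88 = 0.328, x_B = 0.672.
ΔS_mix = −R(n_A ln x_A + n_B ln x_B) = −8.314 × (1.93 ln 0.328 + 3.95 ln 0.672) = 30.9 J/K.

ΔS_mix = 30.9 J/K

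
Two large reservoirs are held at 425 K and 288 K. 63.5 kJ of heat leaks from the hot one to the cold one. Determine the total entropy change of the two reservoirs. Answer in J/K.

ΔS_hot = −Q/T_H = −63500/425 = -149.4 J/K and ΔS_cold = +Q/T_C = 63500/288 = 220.5 J/K.
ΔS_total = -149.4 + 220.5 = 71.1 J/K, positive as the second law requires.

ΔS_total = 71.1 J/K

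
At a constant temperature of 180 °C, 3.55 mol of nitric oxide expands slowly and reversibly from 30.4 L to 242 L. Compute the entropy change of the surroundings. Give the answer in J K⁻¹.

For an isothermal ideal gas ΔS_gas = nR ln(V₂/V₁) = 3.55 × 8.314 × ln(242/30.4) = 61.2 J/K.
The process is reversible, so ΔS_surr = −ΔS_gas = -61.2 J/K and ΔS_universe = 0.

ΔS_surr = -61.2 J/K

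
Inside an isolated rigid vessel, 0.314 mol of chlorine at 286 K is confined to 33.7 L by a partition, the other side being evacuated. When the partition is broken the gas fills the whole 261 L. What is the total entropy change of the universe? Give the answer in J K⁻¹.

For an ideal gas in free expansion Q = 0 and W = 0, so T is unchanged.
Entropy is a state function; using a reversible isothermal path, ΔS_gas = nR ln(V₂/V₁) = 0.314 × 8.314 × ln(261/33.7) = 5.34 J/K.
The insulated surroundings exchange no heat, so ΔS_surr = 0 and ΔS_universe = ΔS_gas.

ΔS_universe = 5.34 J/K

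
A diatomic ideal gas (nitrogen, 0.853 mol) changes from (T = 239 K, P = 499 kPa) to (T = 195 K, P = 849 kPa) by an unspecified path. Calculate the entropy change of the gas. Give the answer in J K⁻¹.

ΔS = -8.82 J/K

ΔS = nC_p ln(T₂/T₁) − nR ln(P₂/P₁), with C_p = 7R/2 = 29.1 J mol⁻¹ K⁻¹ for a diatomic ideal gas.
ΔS = 0.853 × [29.1 × ln(195/239) − 8.314 × ln(849/499)] = -8.82 J/K.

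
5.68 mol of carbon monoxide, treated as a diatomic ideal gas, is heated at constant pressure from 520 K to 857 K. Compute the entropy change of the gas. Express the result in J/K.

ΔS = 82.6 J/K

At constant pressure, ΔS = nC_p ln(T₂/T₁) with C_p = 7R/2 = 29.1 J mol⁻¹ K⁻¹.
ΔS = 5.68 × 29.1 × ln(857/520) = 82.6 J/K.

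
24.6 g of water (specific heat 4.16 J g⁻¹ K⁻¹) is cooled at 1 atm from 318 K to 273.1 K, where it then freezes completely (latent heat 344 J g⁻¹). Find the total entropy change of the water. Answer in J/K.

Cooling step: ΔS₁ = m c ln(T_tr/T_i) = 24.6 × 4.16 × ln(273.1/318) = -15.58 J/K.
Phase change: ΔS₂ = −mL/T_tr = −24.6 × 344 / 273.1 = -30.99 J/K.
ΔS_total = (-15.58) + (-30.99) = -46.6 J/K.

ΔS = -46.6 J/K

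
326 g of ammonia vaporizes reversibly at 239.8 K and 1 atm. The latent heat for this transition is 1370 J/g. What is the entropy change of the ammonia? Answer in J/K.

ΔS = 1860 J/K

Heat absorbed by the substance: Q = mL = 326 × 1370 = 446620 J.
At constant T, ΔS = Q_rev/T = 446620 / 239.8 = 1860 J/K.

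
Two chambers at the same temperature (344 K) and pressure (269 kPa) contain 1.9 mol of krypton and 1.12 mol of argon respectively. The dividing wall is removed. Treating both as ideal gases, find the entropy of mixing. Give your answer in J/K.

ΔS_mix = 16.6 J/K

Mole fractions: x_A = 1.9/3.02 = 0.629, x_B = 0.371.
ΔS_mix = −R(n_A ln x_A + n_B ln x_B) = −8.314 × (1.9 ln 0.629 + 1.12 ln 0.371) = 16.6 J/K.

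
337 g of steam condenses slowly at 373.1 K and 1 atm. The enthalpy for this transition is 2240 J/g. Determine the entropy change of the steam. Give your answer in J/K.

Heat released by the substance: Q = −mL = −337 × 2240 = −754880 J.
At constant T, ΔS = Q_rev/T = −754880 / 373.1 = -2020 J/K.

ΔS = -2020 J/K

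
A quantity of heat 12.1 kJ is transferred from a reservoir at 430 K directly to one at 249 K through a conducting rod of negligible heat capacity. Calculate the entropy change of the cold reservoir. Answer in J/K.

The cold reservoir gains heat Q, so ΔS_cold = +Q/T_C = 12100/249 = 48.6 J/K.

ΔS_cold = 48.6 J/K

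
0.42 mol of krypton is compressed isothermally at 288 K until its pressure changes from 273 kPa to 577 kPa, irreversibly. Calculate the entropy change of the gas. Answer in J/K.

Entropy is a state function, so ΔS_gas depends only on the end states.
For an isothermal ideal gas ΔS_gas = nR ln(P₁/P₂) = 0.42 × 8.314 × ln(273/577) = -2.61 J/K.

ΔS_gas = -2.61 J/K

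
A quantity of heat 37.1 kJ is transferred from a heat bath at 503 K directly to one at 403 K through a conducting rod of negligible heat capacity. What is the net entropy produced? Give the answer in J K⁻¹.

ΔS_hot = −Q/T_H = −37100/503 = -73.76 J/K and ΔS_cold = +Q/T_C = 37100/403 = 92.06 J/K.
ΔS_total = -73.76 + 92.06 = 18.3 J/K, positive as the second law requires.

ΔS_total = 18.3 J/K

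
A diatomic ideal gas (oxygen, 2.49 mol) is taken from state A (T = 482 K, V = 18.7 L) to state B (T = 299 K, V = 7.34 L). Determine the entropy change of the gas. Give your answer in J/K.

ΔS = -44.1 J/K

Entropy is a state function: ΔS = nC_V ln(T₂/T₁) + nR ln(V₂/V₁), with C_V = 5R/2 = 20.79 J mol⁻¹ K⁻¹ for a diatomic ideal gas.
ΔS = 2.49 × [20.79 × ln(299/482) + 8.314 × ln(7.34/18.7)] = -44.1 J/K.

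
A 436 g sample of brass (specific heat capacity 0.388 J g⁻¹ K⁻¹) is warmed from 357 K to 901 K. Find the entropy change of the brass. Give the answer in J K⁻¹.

ΔS = 157 J/K

ΔS = ∫dQ_rev/T = m c ln(T₂/T₁) = 436 × 0.388 × ln(901/357) = 157 J/K.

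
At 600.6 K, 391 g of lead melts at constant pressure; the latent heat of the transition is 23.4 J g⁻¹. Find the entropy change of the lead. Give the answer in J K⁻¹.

Heat absorbed by the substance: Q = mL = 391 × 23.4 = 9149.4 J.
At constant T, ΔS = Q_rev/T = 9149.4 / 600.6 = 15.2 J/K.

ΔS = 15.2 J/K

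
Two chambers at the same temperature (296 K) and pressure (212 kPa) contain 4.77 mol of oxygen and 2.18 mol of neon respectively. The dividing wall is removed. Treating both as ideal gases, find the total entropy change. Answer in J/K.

ΔS_mix = 35.9 J/K

Mole fractions: x_A = 4.77/6.95 = 0.686, x_B = 0.314.
ΔS_mix = −R(n_A ln x_A + n_B ln x_B) = −8.314 × (4.77 ln 0.686 + 2.18 ln 0.314) = 35.9 J/K.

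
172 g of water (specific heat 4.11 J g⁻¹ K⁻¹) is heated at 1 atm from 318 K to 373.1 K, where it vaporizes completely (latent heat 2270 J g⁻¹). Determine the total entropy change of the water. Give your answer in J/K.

ΔS = 1160 J/K

Warming step: ΔS₁ = m c ln(T_tr/T_i) = 172 × 4.11 × ln(373.1/318) = 113 J/K.
Phase change: ΔS₂ = +mL/T_tr = 172 × 2270 / 373.1 = 1046 J/K.
ΔS_total = (113) + (1046) = 1160 J/K.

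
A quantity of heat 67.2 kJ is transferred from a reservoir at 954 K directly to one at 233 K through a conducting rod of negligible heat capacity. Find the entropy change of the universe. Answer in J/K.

ΔS_hot = −Q/T_H = −67200/954 = -70.44 J/K and ΔS_cold = +Q/T_C = 67200/233 = 288.4 J/K.
ΔS_total = -70.44 + 288.4 = 218 J/K, positive as the second law requires.

ΔS_total = 218 J/K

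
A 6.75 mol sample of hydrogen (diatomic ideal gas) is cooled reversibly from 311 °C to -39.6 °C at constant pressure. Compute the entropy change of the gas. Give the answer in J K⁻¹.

In kelvin: T₁ = 584.15 K, T₂ = 233.55 K. At constant pressure, ΔS = nC_p ln(T₂/T₁) with C_p = 7R/2 = 29.1 J mol⁻¹ K⁻¹.
ΔS = 6.75 × 29.1 × ln(233.55/584.15) = -180 J/K.

ΔS = -180 J/K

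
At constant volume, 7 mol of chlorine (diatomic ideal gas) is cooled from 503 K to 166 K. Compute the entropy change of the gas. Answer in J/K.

At constant volume, ΔS = nC_V ln(T₂/T₁) with C_V = 5R/2 = 20.79 J mol⁻¹ K⁻¹.
ΔS = 7 × 20.79 × ln(166/503) = -161 J/K.

ΔS = -161 J/K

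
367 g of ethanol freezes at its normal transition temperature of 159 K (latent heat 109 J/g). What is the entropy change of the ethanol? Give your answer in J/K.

ΔS = -252 J/K

Heat released by the substance: Q = −mL = −367 × 109 = −40003 J.
At constant T, ΔS = Q_rev/T = −40003 / 159 = -252 J/K.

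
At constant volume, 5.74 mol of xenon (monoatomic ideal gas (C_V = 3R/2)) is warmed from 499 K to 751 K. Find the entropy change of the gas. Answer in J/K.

At constant volume, ΔS = nC_V ln(T₂/T₁) with C_V = 3R/2 = 12.47 J mol⁻¹ K⁻¹.
ΔS = 5.74 × 12.47 × ln(751/499) = 29.3 J/K.

ΔS = 29.3 J/K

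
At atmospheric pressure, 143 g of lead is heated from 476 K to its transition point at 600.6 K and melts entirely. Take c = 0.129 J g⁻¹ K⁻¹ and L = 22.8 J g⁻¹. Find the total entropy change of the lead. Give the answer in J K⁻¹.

Warming step: ΔS₁ = m c ln(T_tr/T_i) = 143 × 0.129 × ln(600.6/476) = 4.289 J/K.
Phase change: ΔS₂ = +mL/T_tr = 143 × 22.8 / 600.6 = 5.429 J/K.
ΔS_total = (4.289) + (5.429) = 9.72 J/K.

ΔS = 9.72 J/K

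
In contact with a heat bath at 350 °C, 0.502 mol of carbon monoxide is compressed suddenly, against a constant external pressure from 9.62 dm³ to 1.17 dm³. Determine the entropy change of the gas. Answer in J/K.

Entropy is a state function, so ΔS_gas depends only on the end states.
For an isothermal ideal gas ΔS_gas = nR ln(V₂/V₁) = 0.502 × 8.314 × ln(1.17/9.62) = -8.79 J/K.

ΔS_gas = -8.79 J/K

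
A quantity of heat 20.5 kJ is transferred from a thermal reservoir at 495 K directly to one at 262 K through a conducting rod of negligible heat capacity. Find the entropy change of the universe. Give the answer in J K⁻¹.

ΔS_total = 36.8 J/K

ΔS_hot = −Q/T_H = −20500/495 = -41.41 J/K and ΔS_cold = +Q/T_C = 20500/262 = 78.24 J/K.
ΔS_total = -41.41 + 78.24 = 36.8 J/K, positive as the second law requires.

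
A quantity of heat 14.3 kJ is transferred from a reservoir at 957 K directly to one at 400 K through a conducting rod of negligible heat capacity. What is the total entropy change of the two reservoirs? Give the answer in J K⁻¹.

ΔS_total = 20.8 J/K

ΔS_hot = −Q/T_H = −14300/957 = -14.94 J/K and ΔS_cold = +Q/T_C = 14300/400 = 35.75 J/K.
ΔS_total = -14.94 + 35.75 = 20.8 J/K, positive as the second law requires.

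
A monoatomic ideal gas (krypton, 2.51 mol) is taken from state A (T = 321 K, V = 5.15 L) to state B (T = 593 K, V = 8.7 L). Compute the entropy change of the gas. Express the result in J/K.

ΔS = 30.2 J/K

Entropy is a state function: ΔS = nC_V ln(T₂/T₁) + nR ln(V₂/V₁), with C_V = 3R/2 = 12.47 J mol⁻¹ K⁻¹ for a monoatomic ideal gas.
ΔS = 2.51 × [12.47 × ln(593/321) + 8.314 × ln(8.7/5.15)] = 30.2 J/K.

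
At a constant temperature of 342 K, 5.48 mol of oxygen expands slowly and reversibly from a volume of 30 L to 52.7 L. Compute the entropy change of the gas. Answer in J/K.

For an isothermal ideal gas ΔS_gas = nR ln(V₂/V₁) = 5.48 × 8.314 × ln(52.7/30) = 25.7 J/K.

ΔS_gas = 25.7 J/K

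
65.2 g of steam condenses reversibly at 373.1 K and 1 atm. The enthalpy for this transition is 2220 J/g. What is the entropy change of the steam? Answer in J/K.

ΔS = -388 J/K

Heat released by the substance: Q = −mL = −65.2 × 2220 = −144744 J.
At constant T, ΔS = Q_rev/T = −144744 / 373.1 = -388 J/K.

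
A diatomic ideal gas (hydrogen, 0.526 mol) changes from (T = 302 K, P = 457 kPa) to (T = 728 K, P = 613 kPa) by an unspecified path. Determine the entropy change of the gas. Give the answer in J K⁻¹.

ΔS = 12.2 J/K

ΔS = nC_p ln(T₂/T₁) − nR ln(P₂/P₁), with C_p = 7R/2 = 29.1 J mol⁻¹ K⁻¹ for a diatomic ideal gas.
ΔS = 0.526 × [29.1 × ln(728/302) − 8.314 × ln(613/457)] = 12.2 J/K.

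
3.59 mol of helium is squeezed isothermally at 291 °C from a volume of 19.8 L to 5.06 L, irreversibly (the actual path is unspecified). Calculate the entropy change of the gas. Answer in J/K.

Entropy is a state function, so ΔS_gas depends only on the end states.
For an isothermal ideal gas ΔS_gas = nR ln(V₂/V₁) = 3.59 × 8.314 × ln(5.06/19.8) = -40.7 J/K.

ΔS_gas = -40.7 J/K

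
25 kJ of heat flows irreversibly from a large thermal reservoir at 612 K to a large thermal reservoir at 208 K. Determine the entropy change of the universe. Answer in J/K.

ΔS_total = 79.3 J/K

ΔS_hot = −Q/T_H = −25000/612 = -40.85 J/K and ΔS_cold = +Q/T_C = 25000/208 = 120.2 J/K.
ΔS_total = -40.85 + 120.2 = 79.3 J/K, positive as the second law requires.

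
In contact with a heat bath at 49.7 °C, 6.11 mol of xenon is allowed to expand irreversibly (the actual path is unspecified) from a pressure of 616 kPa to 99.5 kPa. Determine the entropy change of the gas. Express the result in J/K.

Entropy is a state function, so ΔS_gas depends only on the end states.
For an isothermal ideal gas ΔS_gas = nR ln(P₁/P₂) = 6.11 × 8.314 × ln(616/99.5) = 92.6 J/K.

ΔS_gas = 92.6 J/K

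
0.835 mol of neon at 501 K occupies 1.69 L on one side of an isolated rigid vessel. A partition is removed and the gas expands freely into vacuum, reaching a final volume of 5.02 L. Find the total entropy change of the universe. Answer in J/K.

ΔS_universe = 7.56 J/K

For an ideal gas in free expansion Q = 0 and W = 0, so T is unchanged.
Entropy is a state function; using a reversible isothermal path, ΔS_gas = nR ln(V₂/V₁) = 0.835 × 8.314 × ln(5.02/1.69) = 7.56 J/K.
The insulated surroundings exchange no heat, so ΔS_surr = 0 and ΔS_universe = ΔS_gas.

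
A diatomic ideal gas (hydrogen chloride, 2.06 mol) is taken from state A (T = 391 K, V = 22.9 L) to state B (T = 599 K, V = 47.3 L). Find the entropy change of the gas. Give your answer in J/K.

ΔS = 30.7 J/K

Entropy is a state function: ΔS = nC_V ln(T₂/T₁) + nR ln(V₂/V₁), with C_V = 5R/2 = 20.79 J mol⁻¹ K⁻¹ for a diatomic ideal gas.
ΔS = 2.06 × [20.79 × ln(599/391) + 8.314 × ln(47.3/22.9)] = 30.7 J/K.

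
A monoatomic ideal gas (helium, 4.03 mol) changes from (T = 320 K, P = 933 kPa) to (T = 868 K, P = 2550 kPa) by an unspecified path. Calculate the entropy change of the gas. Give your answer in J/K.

ΔS = 49.9 J/K

ΔS = nC_p ln(T₂/T₁) − nR ln(P₂/P₁), with C_p = 5R/2 = 20.79 J mol⁻¹ K⁻¹ for a monoatomic ideal gas.
ΔS = 4.03 × [20.79 × ln(868/320) − 8.314 × ln(2550/933)] = 49.9 J/K.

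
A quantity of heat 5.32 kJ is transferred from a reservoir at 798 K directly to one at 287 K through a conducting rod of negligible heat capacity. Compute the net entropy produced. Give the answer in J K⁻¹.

ΔS_total = 11.9 J/K

ΔS_hot = −Q/T_H = −5320/798 = -6.667 J/K and ΔS_cold = +Q/T_C = 5320/287 = 18.54 J/K.
ΔS_total = -6.667 + 18.54 = 11.9 J/K, positive as the second law requires.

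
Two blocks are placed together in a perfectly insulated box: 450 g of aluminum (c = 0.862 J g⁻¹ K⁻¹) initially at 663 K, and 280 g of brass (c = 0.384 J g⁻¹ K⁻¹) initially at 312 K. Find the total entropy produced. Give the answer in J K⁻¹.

ΔS_total = 20.6 J/K

Energy balance: T_f = (m₁c₁T₁ + m₂c₂T₂)/(m₁c₁ + m₂c₂) = 586.82 K.
ΔS₁ = m₁c₁ ln(T_f/T₁) = 387.9 × ln(586.82/663) = -47.34 J/K.
ΔS₂ = m₂c₂ ln(T_f/T₂) = 107.52 × ln(586.82/312) = 67.92 J/K.
ΔS_total = -47.34 + 67.92 = 20.6 J/K.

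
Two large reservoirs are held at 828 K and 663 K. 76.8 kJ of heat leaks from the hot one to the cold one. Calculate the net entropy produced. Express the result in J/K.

ΔS_total = 23.1 J/K

ΔS_hot = −Q/T_H = −76800/828 = -92.754 J/K and ΔS_cold = +Q/T_C = 76800/663 = 115.84 J/K.
ΔS_total = -92.754 + 115.84 = 23.1 J/K, positive as the second law requires.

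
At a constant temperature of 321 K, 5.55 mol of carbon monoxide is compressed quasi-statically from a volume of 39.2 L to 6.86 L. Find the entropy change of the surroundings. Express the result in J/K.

For an isothermal ideal gas ΔS_gas = nR ln(V₂/V₁) = 5.55 × 8.314 × ln(6.86/39.2) = -80.4 J/K.
The process is reversible, so ΔS_surr = −ΔS_gas = 80.4 J/K and ΔS_universe = 0.

ΔS_surr = 80.4 J/K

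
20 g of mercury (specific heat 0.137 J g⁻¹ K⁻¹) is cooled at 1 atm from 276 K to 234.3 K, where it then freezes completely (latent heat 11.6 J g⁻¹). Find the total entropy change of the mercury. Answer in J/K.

Cooling step: ΔS₁ = m c ln(T_tr/T_i) = 20 × 0.137 × ln(234.3/276) = -0.4488 J/K.
Phase change: ΔS₂ = −mL/T_tr = −20 × 11.6 / 234.3 = -0.9902 J/K.
ΔS_total = (-0.4488) + (-0.9902) = -1.44 J/K.

ΔS = -1.44 J/K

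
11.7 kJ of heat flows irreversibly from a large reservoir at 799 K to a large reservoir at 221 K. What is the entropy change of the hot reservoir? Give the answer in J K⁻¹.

ΔS_hot = -14.6 J/K

The hot reservoir loses heat Q, so ΔS_hot = −Q/T_H = −11700/799 = -14.6 J/K.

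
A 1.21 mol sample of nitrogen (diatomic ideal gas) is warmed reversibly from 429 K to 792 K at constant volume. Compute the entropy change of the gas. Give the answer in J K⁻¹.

At constant volume, ΔS = nC_V ln(T₂/T₁) with C_V = 5R/2 = 20.79 J mol⁻¹ K⁻¹.
ΔS = 1.21 × 20.79 × ln(792/429) = 15.4 J/K.

ΔS = 15.4 J/K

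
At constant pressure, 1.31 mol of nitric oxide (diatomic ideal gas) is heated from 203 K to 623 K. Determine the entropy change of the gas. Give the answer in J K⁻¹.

ΔS = 42.7 J/K

At constant pressure, ΔS = nC_p ln(T₂/T₁) with C_p = 7R/2 = 29.1 J mol⁻¹ K⁻¹.
ΔS = 1.31 × 29.1 × ln(623/203) = 42.7 J/K.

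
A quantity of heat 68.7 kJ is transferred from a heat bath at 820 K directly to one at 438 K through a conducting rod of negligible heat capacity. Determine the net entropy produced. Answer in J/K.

ΔS_total = 73.1 J/K

ΔS_hot = −Q/T_H = −68700/820 = -83.78 J/K and ΔS_cold = +Q/T_C = 68700/438 = 156.85 J/K.
ΔS_total = -83.78 + 156.85 = 73.1 J/K, positive as the second law requires.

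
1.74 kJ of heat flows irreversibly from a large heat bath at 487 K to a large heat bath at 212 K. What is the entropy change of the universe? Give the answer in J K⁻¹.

ΔS_total = 4.63 J/K

ΔS_hot = −Q/T_H = −1740/487 = -3.573 J/K and ΔS_cold = +Q/T_C = 1740/212 = 8.208 J/K.
ΔS_total = -3.573 + 8.208 = 4.63 J/K, positive as the second law requires.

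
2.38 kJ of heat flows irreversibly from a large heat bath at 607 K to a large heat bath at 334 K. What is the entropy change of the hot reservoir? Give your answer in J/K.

The hot reservoir loses heat Q, so ΔS_hot = −Q/T_H = −2380/607 = -3.92 J/K.

ΔS_hot = -3.92 J/K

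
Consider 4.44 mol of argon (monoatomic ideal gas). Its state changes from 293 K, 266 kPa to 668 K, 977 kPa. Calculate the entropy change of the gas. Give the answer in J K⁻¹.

ΔS = 28 J/K

ΔS = nC_p ln(T₂/T₁) − nR ln(P₂/P₁), with C_p = 5R/2 = 20.79 J mol⁻¹ K⁻¹ for a monoatomic ideal gas.
ΔS = 4.44 × [20.79 × ln(668/293) − 8.314 × ln(977/266)] = 28 J/K.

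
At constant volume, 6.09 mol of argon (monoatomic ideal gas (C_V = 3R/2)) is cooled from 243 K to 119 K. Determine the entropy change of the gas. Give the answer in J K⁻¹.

At constant volume, ΔS = nC_V ln(T₂/T₁) with C_V = 3R/2 = 12.47 J mol⁻¹ K⁻¹.
ΔS = 6.09 × 12.47 × ln(119/243) = -54.2 J/K.

ΔS = -54.2 J/K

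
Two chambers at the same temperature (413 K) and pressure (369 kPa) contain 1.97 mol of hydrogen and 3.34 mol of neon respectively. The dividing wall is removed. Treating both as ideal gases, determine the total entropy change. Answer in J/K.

Mole fractions: x_A = 1.97/5.31 = 0.371, x_B = 0.629.
ΔS_mix = −R(n_A ln x_A + n_B ln x_B) = −8.314 × (1.97 ln 0.371 + 3.34 ln 0.629) = 29.1 J/K.

ΔS_mix = 29.1 J/K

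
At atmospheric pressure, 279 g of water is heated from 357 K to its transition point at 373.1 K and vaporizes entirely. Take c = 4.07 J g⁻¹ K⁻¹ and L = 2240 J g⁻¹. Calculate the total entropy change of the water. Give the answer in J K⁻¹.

ΔS = 1730 J/K

Warming step: ΔS₁ = m c ln(T_tr/T_i) = 279 × 4.07 × ln(373.1/357) = 50.09 J/K.
Phase change: ΔS₂ = +mL/T_tr = 279 × 2240 / 373.1 = 1675 J/K.
ΔS_total = (50.09) + (1675) = 1730 J/K.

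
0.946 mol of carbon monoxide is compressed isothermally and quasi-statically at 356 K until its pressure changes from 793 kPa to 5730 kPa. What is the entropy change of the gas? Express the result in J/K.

For an isothermal ideal gas ΔS_gas = nR ln(P₁/P₂) = 0.946 × 8.314 × ln(793/5730) = -15.6 J/K.

ΔS_gas = -15.6 J/K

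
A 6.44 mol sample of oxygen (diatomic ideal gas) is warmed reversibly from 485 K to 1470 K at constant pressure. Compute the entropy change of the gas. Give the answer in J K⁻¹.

ΔS = 208 J/K

At constant pressure, ΔS = nC_p ln(T₂/T₁) with C_p = 7R/2 = 29.1 J mol⁻¹ K⁻¹.
ΔS = 6.44 × 29.1 × ln(1470/485) = 208 J/K.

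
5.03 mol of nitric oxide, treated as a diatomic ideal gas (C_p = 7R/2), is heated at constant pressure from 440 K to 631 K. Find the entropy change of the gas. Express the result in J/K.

At constant pressure, ΔS = nC_p ln(T₂/T₁) with C_p = 7R/2 = 29.1 J mol⁻¹ K⁻¹.
ΔS = 5.03 × 29.1 × ln(631/440) = 52.8 J/K.

ΔS = 52.8 J/K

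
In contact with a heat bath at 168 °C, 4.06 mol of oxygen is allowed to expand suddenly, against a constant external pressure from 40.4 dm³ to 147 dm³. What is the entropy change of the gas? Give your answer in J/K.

Entropy is a state function, so ΔS_gas depends only on the end states.
For an isothermal ideal gas ΔS_gas = nR ln(V₂/V₁) = 4.06 × 8.314 × ln(147/40.4) = 43.6 J/K.

ΔS_gas = 43.6 J/K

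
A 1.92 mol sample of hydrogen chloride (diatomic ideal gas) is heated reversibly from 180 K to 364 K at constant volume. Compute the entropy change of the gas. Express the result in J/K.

At constant volume, ΔS = nC_V ln(T₂/T₁) with C_V = 5R/2 = 20.79 J mol⁻¹ K⁻¹.
ΔS = 1.92 × 20.79 × ln(364/180) = 28.1 J/K.

ΔS = 28.1 J/K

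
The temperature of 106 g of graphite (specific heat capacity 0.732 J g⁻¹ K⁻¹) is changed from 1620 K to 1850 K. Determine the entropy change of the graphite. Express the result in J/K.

ΔS = ∫dQ_rev/T = m c ln(T₂/T₁) = 106 × 0.732 × ln(1850/1620) = 10.3 J/K.

ΔS = 10.3 J/K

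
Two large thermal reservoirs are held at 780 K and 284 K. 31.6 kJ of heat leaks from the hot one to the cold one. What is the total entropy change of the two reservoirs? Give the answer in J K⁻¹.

ΔS_hot = −Q/T_H = −31600/780 = -40.51 J/K and ΔS_cold = +Q/T_C = 31600/284 = 111.3 J/K.
ΔS_total = -40.51 + 111.3 = 70.8 J/K, positive as the second law requires.

ΔS_total = 70.8 J/K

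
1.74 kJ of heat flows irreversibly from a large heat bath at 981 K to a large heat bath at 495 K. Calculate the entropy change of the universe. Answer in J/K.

ΔS_total = 1.74 J/K

ΔS_hot = −Q/T_H = −1740/981 = -1.774 J/K and ΔS_cold = +Q/T_C = 1740/495 = 3.515 J/K.
ΔS_total = -1.774 + 3.515 = 1.74 J/K, positive as the second law requires.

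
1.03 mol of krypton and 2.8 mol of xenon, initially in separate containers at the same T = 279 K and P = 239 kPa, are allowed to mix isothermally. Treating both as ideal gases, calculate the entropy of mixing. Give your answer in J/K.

ΔS_mix = 18.5 J/K

Mole fractions: x_A = 1.03/3.83 = 0.269, x_B = 0.731.
ΔS_mix = −R(n_A ln x_A + n_B ln x_B) = −8.314 × (1.03 ln 0.269 + 2.8 ln 0.731) = 18.5 J/K.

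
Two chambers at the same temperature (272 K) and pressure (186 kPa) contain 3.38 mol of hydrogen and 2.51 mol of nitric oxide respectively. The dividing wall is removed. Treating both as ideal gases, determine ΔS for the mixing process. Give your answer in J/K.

ΔS_mix = 33.4 J/K

Mole fractions: x_A = 3.38/5.89 = 0.574, x_B = 0.426.
ΔS_mix = −R(n_A ln x_A + n_B ln x_B) = −8.314 × (3.38 ln 0.574 + 2.51 ln 0.426) = 33.4 J/K.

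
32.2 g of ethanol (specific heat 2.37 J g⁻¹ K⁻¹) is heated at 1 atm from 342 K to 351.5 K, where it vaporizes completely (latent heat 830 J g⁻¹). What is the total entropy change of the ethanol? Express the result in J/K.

Warming step: ΔS₁ = m c ln(T_tr/T_i) = 32.2 × 2.37 × ln(351.5/342) = 2.091 J/K.
Phase change: ΔS₂ = +mL/T_tr = 32.2 × 830 / 351.5 = 76.03 J/K.
ΔS_total = (2.091) + (76.03) = 78.1 J/K.

ΔS = 78.1 J/K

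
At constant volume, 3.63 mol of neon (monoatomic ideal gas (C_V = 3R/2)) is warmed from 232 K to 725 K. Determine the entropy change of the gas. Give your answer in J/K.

At constant volume, ΔS = nC_V ln(T₂/T₁) with C_V = 3R/2 = 12.47 J mol⁻¹ K⁻¹.
ΔS = 3.63 × 12.47 × ln(725/232) = 51.6 J/K.

ΔS = 51.6 J/K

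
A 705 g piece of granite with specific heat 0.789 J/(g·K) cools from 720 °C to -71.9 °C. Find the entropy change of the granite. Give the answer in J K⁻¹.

ΔS = -888 J/K

In kelvin: T₁ = 993.15 K, T₂ = 201.25 K. ΔS = ∫dQ_rev/T = m c ln(T₂/T₁) = 705 × 0.789 × ln(201.25/993.15) = -888 J/K.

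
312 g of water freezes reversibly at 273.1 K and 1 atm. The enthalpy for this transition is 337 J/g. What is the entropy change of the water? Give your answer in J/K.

Heat released by the substance: Q = −mL = −312 × 337 = −105144 J.
At constant T, ΔS = Q_rev/T = −105144 / 273.1 = -385 J/K.

ΔS = -385 J/K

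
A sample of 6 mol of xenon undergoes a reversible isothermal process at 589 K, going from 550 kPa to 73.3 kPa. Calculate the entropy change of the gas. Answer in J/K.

ΔS_gas = 101 J/K

For an isothermal ideal gas ΔS_gas = nR ln(P₁/P₂) = 6 × 8.314 × ln(550/73.3) = 101 J/K.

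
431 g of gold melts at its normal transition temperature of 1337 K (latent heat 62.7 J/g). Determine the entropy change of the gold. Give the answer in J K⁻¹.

ΔS = 20.2 J/K

Heat absorbed by the substance: Q = mL = 431 × 62.7 = 27023.7 J.
At constant T, ΔS = Q_rev/T = 27023.7 / 1337 = 20.2 J/K.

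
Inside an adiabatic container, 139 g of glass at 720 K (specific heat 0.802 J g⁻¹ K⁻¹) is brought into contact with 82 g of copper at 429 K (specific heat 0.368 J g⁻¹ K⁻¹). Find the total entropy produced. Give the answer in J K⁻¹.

Energy balance: T_f = (m₁c₁T₁ + m₂c₂T₂)/(m₁c₁ + m₂c₂) = 658.01 K.
ΔS₁ = m₁c₁ ln(T_f/T₁) = 111.478 × ln(658.01/720) = -10.04 J/K.
ΔS₂ = m₂c₂ ln(T_f/T₂) = 30.176 × ln(658.01/429) = 12.91 J/K.
ΔS_total = -10.04 + 12.91 = 2.87 J/K.

ΔS_total = 2.87 J/K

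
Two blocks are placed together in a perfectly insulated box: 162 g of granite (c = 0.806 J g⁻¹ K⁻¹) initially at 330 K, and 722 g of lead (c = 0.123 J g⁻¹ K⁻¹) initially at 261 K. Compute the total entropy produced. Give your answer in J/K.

ΔS_total = 1.43 J/K

Energy balance: T_f = (m₁c₁T₁ + m₂c₂T₂)/(m₁c₁ + m₂c₂) = 302.07 K.
ΔS₁ = m₁c₁ ln(T_f/T₁) = 130.572 × ln(302.07/330) = -11.55 J/K.
ΔS₂ = m₂c₂ ln(T_f/T₂) = 88.806 × ln(302.07/261) = 12.98 J/K.
ΔS_total = -11.55 + 12.98 = 1.43 J/K.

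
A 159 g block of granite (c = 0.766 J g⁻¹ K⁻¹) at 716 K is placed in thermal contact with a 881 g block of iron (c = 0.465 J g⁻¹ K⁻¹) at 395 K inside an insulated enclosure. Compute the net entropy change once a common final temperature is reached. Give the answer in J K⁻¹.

Energy balance: T_f = (m₁c₁T₁ + m₂c₂T₂)/(m₁c₁ + m₂c₂) = 468.56 K.
ΔS₁ = m₁c₁ ln(T_f/T₁) = 121.794 × ln(468.56/716) = -51.64 J/K.
ΔS₂ = m₂c₂ ln(T_f/T₂) = 409.665 × ln(468.56/395) = 69.96 J/K.
ΔS_total = -51.64 + 69.96 = 18.3 J/K.

ΔS_total = 18.3 J/K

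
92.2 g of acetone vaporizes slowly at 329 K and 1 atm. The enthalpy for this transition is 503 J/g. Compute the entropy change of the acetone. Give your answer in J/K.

Heat absorbed by the substance: Q = mL = 92.2 × 503 = 46376.6 J.
At constant T, ΔS = Q_rev/T = 46376.6 / 329 = 141 J/K.

ΔS = 141 J/K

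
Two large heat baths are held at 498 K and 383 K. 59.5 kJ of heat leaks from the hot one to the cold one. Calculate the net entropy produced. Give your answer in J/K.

ΔS_total = 35.9 J/K

ΔS_hot = −Q/T_H = −59500/498 = -119.5 J/K and ΔS_cold = +Q/T_C = 59500/383 = 155.4 J/K.
ΔS_total = -119.5 + 155.4 = 35.9 J/K, positive as the second law requires.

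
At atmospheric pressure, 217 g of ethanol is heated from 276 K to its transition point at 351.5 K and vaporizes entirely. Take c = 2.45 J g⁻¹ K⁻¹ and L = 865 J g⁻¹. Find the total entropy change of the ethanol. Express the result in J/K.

ΔS = 663 J/K

Warming step: ΔS₁ = m c ln(T_tr/T_i) = 217 × 2.45 × ln(351.5/276) = 128.6 J/K.
Phase change: ΔS₂ = +mL/T_tr = 217 × 865 / 351.5 = 534 J/K.
ΔS_total = (128.6) + (534) = 663 J/K.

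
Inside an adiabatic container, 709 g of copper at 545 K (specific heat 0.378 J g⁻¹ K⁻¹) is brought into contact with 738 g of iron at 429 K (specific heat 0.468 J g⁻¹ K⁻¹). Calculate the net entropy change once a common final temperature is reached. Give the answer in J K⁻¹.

ΔS_total = 4.36 J/K

Energy balance: T_f = (m₁c₁T₁ + m₂c₂T₂)/(m₁c₁ + m₂c₂) = 479.68 K.
ΔS₁ = m₁c₁ ln(T_f/T₁) = 268.002 × ln(479.68/545) = -34.21 J/K.
ΔS₂ = m₂c₂ ln(T_f/T₂) = 345.384 × ln(479.68/429) = 38.57 J/K.
ΔS_total = -34.21 + 38.57 = 4.36 J/K.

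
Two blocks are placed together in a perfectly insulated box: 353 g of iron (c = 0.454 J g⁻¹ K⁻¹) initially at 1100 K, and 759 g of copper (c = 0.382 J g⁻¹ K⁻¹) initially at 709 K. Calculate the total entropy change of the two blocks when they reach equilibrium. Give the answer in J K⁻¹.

ΔS_total = 10.3 J/K

Energy balance: T_f = (m₁c₁T₁ + m₂c₂T₂)/(m₁c₁ + m₂c₂) = 848.19 K.
ΔS₁ = m₁c₁ ln(T_f/T₁) = 160.262 × ln(848.19/1100) = -41.66 J/K.
ΔS₂ = m₂c₂ ln(T_f/T₂) = 289.938 × ln(848.19/709) = 51.97 J/K.
ΔS_total = -41.66 + 51.97 = 10.3 J/K.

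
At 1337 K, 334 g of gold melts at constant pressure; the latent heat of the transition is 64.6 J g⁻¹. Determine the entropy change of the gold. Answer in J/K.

ΔS = 16.1 J/K

Heat absorbed by the substance: Q = mL = 334 × 64.6 = 21576.4 J.
At constant T, ΔS = Q_rev/T = 21576.4 / 1337 = 16.1 J/K.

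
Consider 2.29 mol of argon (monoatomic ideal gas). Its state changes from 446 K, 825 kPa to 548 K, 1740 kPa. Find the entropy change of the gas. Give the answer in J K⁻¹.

ΔS = -4.4 J/K

ΔS = nC_p ln(T₂/T₁) − nR ln(P₂/P₁), with C_p = 5R/2 = 20.79 J mol⁻¹ K⁻¹ for a monoatomic ideal gas.
ΔS = 2.29 × [20.79 × ln(548/446) − 8.314 × ln(1740/825)] = -4.4 J/K.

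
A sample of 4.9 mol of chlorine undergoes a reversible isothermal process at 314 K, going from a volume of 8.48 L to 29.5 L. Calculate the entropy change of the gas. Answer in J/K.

ΔS_gas = 50.8 J/K

For an isothermal ideal gas ΔS_gas = nR ln(V₂/V₁) = 4.9 × 8.314 × ln(29.5/8.48) = 50.8 J/K.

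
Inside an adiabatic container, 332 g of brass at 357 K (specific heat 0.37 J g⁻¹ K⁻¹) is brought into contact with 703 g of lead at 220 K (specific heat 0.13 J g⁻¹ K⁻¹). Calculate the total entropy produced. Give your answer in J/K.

Energy balance: T_f = (m₁c₁T₁ + m₂c₂T₂)/(m₁c₁ + m₂c₂) = 298.56 K.
ΔS₁ = m₁c₁ ln(T_f/T₁) = 122.84 × ln(298.56/357) = -21.96 J/K.
ΔS₂ = m₂c₂ ln(T_f/T₂) = 91.39 × ln(298.56/220) = 27.9 J/K.
ΔS_total = -21.96 + 27.9 = 5.94 J/K.

ΔS_total = 5.94 J/K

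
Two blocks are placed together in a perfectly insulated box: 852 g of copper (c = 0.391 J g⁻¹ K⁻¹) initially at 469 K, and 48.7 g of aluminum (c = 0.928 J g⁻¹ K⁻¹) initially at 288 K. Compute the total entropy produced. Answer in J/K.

ΔS_total = 4.18 J/K

Energy balance: T_f = (m₁c₁T₁ + m₂c₂T₂)/(m₁c₁ + m₂c₂) = 447.38 K.
ΔS₁ = m₁c₁ ln(T_f/T₁) = 333.132 × ln(447.38/469) = -15.723 J/K.
ΔS₂ = m₂c₂ ln(T_f/T₂) = 45.1936 × ln(447.38/288) = 19.905 J/K.
ΔS_total = -15.723 + 19.905 = 4.18 J/K.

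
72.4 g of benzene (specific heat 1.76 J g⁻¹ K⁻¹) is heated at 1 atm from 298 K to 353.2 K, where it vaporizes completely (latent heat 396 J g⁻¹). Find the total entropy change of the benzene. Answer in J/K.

ΔS = 103 J/K

Warming step: ΔS₁ = m c ln(T_tr/T_i) = 72.4 × 1.76 × ln(353.2/298) = 21.65 J/K.
Phase change: ΔS₂ = +mL/T_tr = 72.4 × 396 / 353.2 = 81.17 J/K.
ΔS_total = (21.65) + (81.17) = 103 J/K.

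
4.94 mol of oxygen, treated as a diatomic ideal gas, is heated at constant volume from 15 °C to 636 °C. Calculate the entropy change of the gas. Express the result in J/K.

ΔS = 118 J/K

In kelvin: T₁ = 288.15 K, T₂ = 909.15 K. At constant volume, ΔS = nC_V ln(T₂/T₁) with C_V = 5R/2 = 20.79 J mol⁻¹ K⁻¹.
ΔS = 4.94 × 20.79 × ln(909.15/288.15) = 118 J/K.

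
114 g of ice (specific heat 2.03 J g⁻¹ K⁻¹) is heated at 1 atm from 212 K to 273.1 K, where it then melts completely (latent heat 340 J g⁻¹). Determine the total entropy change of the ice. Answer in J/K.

Warming step: ΔS₁ = m c ln(T_tr/T_i) = 114 × 2.03 × ln(273.1/212) = 58.61 J/K.
Phase change: ΔS₂ = +mL/T_tr = 114 × 340 / 273.1 = 141.9 J/K.
ΔS_total = (58.61) + (141.9) = 201 J/K.

ΔS = 201 J/K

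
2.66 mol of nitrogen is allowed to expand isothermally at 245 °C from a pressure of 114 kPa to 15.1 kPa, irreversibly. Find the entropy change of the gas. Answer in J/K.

ΔS_gas = 44.7 J/K

Entropy is a state function, so ΔS_gas depends only on the end states.
For an isothermal ideal gas ΔS_gas = nR ln(P₁/P₂) = 2.66 × 8.314 × ln(114/15.1) = 44.7 J/K.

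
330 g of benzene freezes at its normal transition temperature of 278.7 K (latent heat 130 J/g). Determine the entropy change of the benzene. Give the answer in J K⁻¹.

Heat released by the substance: Q = −mL = −330 × 130 = −42900 J.
At constant T, ΔS = Q_rev/T = −42900 / 278.7 = -154 J/K.

ΔS = -154 J/K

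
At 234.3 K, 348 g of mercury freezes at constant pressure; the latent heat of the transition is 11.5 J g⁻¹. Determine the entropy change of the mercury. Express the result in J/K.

Heat released by the substance: Q = −mL = −348 × 11.5 = −4002 J.
At constant T, ΔS = Q_rev/T = −4002 / 234.3 = -17.1 J/K.

ΔS = -17.1 J/K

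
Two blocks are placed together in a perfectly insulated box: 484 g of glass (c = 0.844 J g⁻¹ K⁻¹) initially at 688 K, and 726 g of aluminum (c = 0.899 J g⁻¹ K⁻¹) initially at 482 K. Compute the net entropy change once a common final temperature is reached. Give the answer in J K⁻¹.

Energy balance: T_f = (m₁c₁T₁ + m₂c₂T₂)/(m₁c₁ + m₂c₂) = 561.3 K.
ΔS₁ = m₁c₁ ln(T_f/T₁) = 408.496 × ln(561.3/688) = -83.14 J/K.
ΔS₂ = m₂c₂ ln(T_f/T₂) = 652.674 × ln(561.3/482) = 99.41 J/K.
ΔS_total = -83.14 + 99.41 = 16.3 J/K.

ΔS_total = 16.3 J/K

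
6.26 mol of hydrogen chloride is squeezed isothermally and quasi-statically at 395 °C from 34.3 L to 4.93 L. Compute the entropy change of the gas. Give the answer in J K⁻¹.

ΔS_gas = -101 J/K

For an isothermal ideal gas ΔS_gas = nR ln(V₂/V₁) = 6.26 × 8.314 × ln(4.93/34.3) = -101 J/K.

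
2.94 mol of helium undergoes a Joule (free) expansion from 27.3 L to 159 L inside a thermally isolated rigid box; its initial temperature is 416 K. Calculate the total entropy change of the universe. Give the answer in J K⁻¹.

No heat is exchanged and no work is done, so the ideal-gas temperature stays constant.
Entropy is a state function; using a reversible isothermal path, ΔS_gas = nR ln(V₂/V₁) = 2.94 × 8.314 × ln(159/27.3) = 43.1 J/K.
The insulated surroundings exchange no heat, so ΔS_surr = 0 and ΔS_universe = ΔS_gas.

ΔS_universe = 43.1 J/K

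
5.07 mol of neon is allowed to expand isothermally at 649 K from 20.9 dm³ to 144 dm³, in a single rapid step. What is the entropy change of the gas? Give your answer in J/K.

ΔS_gas = 81.4 J/K

Entropy is a state function, so ΔS_gas depends only on the end states.
For an isothermal ideal gas ΔS_gas = nR ln(V₂/V₁) = 5.07 × 8.314 × ln(144/20.9) = 81.4 J/K.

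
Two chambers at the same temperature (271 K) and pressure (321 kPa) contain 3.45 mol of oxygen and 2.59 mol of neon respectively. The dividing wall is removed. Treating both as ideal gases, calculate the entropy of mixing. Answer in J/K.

ΔS_mix = 34.3 J/K

Mole fractions: x_A = 3.45/6.04 = 0.571, x_B = 0.429.
ΔS_mix = −R(n_A ln x_A + n_B ln x_B) = −8.314 × (3.45 ln 0.571 + 2.59 ln 0.429) = 34.3 J/K.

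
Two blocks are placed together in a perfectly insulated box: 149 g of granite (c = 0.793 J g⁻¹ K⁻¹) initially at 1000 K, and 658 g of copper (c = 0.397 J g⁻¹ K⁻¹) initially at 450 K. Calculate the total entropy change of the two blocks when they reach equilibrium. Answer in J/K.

Energy balance: T_f = (m₁c₁T₁ + m₂c₂T₂)/(m₁c₁ + m₂c₂) = 621.29 K.
ΔS₁ = m₁c₁ ln(T_f/T₁) = 118.157 × ln(621.29/1000) = -56.24 J/K.
ΔS₂ = m₂c₂ ln(T_f/T₂) = 261.226 × ln(621.29/450) = 84.26 J/K.
ΔS_total = -56.24 + 84.26 = 28 J/K.

ΔS_total = 28 J/K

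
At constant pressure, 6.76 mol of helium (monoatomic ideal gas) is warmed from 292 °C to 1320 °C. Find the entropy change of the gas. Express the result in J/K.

In kelvin: T₁ = 565.15 K, T₂ = 1593.15 K. At constant pressure, ΔS = nC_p ln(T₂/T₁) with C_p = 5R/2 = 20.79 J mol⁻¹ K⁻¹.
ΔS = 6.76 × 20.79 × ln(1593.15/565.15) = 146 J/K.

ΔS = 146 J/K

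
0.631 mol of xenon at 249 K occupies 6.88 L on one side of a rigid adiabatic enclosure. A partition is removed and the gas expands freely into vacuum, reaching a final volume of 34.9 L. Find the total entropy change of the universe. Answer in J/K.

ΔS_universe = 8.52 J/K

For an ideal gas in free expansion Q = 0 and W = 0, so T is unchanged.
Entropy is a state function; using a reversible isothermal path, ΔS_gas = nR ln(V₂/V₁) = 0.631 × 8.314 × ln(34.9/6.88) = 8.52 J/K.
The insulated surroundings exchange no heat, so ΔS_surr = 0 and ΔS_universe = ΔS_gas.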